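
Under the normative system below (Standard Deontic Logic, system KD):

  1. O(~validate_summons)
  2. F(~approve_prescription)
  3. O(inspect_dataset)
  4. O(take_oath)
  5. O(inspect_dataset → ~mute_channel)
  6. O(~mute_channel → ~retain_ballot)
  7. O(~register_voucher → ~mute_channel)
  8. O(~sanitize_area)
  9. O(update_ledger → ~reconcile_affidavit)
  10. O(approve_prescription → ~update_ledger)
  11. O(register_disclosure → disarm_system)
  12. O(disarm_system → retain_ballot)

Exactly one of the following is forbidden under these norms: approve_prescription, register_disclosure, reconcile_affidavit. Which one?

Premise 3 states O(inspect_dataset) outright.
From O(inspect_dataset) and premise 5, O(inspect_dataset → ~mute_channel), we obtain O(~mute_channel).
Applying K to premise 6 (O(~mute_channel → ~retain_ballot)) and O(~mute_channel) yields O(~retain_ballot).
The contrapositive of premise 12 (O(disarm_system → retain_ballot)) is O(~retain_ballot → ~disarm_system), and O(~retain_ballot) is already established, so O(~disarm_system).
The contrapositive of premise 11 (O(register_disclosure → disarm_system)) is O(~disarm_system → ~register_disclosure), and O(~disarm_system) is already established, so O(~register_disclosure).
So O(~register_disclosure) holds, i.e. register_disclosure is forbidden. None of the other listed options is forbidden under the premises.

register_disclosure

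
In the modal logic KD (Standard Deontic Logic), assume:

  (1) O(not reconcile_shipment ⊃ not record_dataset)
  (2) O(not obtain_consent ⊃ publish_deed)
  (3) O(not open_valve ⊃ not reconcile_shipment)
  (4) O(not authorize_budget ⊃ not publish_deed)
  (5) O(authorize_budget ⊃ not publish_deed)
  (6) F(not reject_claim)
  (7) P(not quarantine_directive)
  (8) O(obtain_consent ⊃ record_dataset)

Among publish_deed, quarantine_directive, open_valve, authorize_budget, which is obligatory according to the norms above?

open_valve

By case analysis on authorize_budget: premise 5 gives O(authorize_budget ⊃ not publish_deed) and premise 4 gives O(not authorize_budget ⊃ not publish_deed), so O(not publish_deed) either way.
Premise 2, O(not obtain_consent ⊃ publish_deed), contraposes to O(not publish_deed ⊃ obtain_consent); with O(not publish_deed) we get O(obtain_consent).
Premise 8 is O(obtain_consent ⊃ record_dataset); since O(obtain_consent), deontic closure gives O(record_dataset).
Premise 1 is O(not reconcile_shipment ⊃ not record_dataset); contrapositively O(record_dataset ⊃ reconcile_shipment). Since O(record_dataset) holds, K gives O(reconcile_shipment).
Premise 3, O(not open_valve ⊃ not reconcile_shipment), contraposes to O(reconcile_shipment ⊃ open_valve); with O(reconcile_shipment) we get O(open_valve).
So O(open_valve) holds — open_valve is obligatory. None of the other listed options is made obligatory by any chain of premises.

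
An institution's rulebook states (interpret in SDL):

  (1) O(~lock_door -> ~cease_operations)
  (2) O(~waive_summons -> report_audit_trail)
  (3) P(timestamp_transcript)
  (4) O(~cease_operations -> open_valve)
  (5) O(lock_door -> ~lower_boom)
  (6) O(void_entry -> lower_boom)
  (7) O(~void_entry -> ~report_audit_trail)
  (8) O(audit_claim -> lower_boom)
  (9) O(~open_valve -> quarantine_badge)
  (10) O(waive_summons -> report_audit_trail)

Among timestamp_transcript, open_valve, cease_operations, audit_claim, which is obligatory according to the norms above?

Premises 2 and 10 are O(~waive_summons -> report_audit_trail) and O(waive_summons -> report_audit_trail); every ideal world satisfies ~waive_summons or waive_summons, so in either case report_audit_trail holds — hence O(report_audit_trail).
Premise 7 is O(~void_entry -> ~report_audit_trail); contrapositively O(report_audit_trail -> void_entry). Since O(report_audit_trail) holds, K gives O(void_entry).
Premise 6 is O(void_entry -> lower_boom); since O(void_entry), deontic closure gives O(lower_boom).
Premise 5, O(lock_door -> ~lower_boom), contraposes to O(lower_boom -> ~lock_door); with O(lower_boom) we get O(~lock_door).
With premise 1, O(~lock_door -> ~cease_operations), the K-axiom yields O(~cease_operations).
From O(~cease_operations) and premise 4, O(~cease_operations -> open_valve), we obtain O(open_valve).
So O(open_valve) holds — open_valve is obligatory. None of the other listed options is made obligatory by any chain of premises.

open_valve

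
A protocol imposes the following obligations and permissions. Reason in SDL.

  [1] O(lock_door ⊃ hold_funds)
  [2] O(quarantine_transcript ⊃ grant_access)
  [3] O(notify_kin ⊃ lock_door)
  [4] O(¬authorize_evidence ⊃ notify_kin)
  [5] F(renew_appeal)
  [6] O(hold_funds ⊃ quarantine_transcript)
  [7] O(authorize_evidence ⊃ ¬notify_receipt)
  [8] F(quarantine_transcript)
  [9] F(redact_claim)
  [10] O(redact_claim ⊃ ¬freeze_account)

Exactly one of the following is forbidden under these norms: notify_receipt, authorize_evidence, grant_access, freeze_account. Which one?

F(quarantine_transcript) at premise 8 means O(¬quarantine_transcript).
Premise 6 is O(hold_funds ⊃ quarantine_transcript); contrapositively O(¬quarantine_transcript ⊃ ¬hold_funds). Since O(¬quarantine_transcript) holds, K gives O(¬hold_funds).
Premise 1, O(lock_door ⊃ hold_funds), contraposes to O(¬hold_funds ⊃ ¬lock_door); with O(¬hold_funds) we get O(¬lock_door).
Premise 3 is O(notify_kin ⊃ lock_door); contrapositively O(¬lock_door ⊃ ¬notify_kin). Since O(¬lock_door) holds, K gives O(¬notify_kin).
Premise 4, O(¬authorize_evidence ⊃ notify_kin), contraposes to O(¬notify_kin ⊃ authorize_evidence); with O(¬notify_kin) we get O(authorize_evidence).
Applying K to premise 7 (O(authorize_evidence ⊃ ¬notify_receipt)) and O(authorize_evidence) yields O(¬notify_receipt).
So O(¬notify_receipt) holds, i.e. notify_receipt is forbidden. None of the other listed options is forbidden under the premises.

notify_receipt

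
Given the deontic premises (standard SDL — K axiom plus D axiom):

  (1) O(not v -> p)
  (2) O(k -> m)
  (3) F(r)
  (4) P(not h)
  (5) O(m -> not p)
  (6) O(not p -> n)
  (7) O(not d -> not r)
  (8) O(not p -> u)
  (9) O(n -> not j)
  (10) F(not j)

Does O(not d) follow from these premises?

Premise 7 is O(not d -> not r); even if O(not r) held, inferring O(not d) would be affirming the consequent — invalid.
No other premise forces O(not d). An ideal world satisfying every premise can still have not d false, so O(not d) is not derivable.

No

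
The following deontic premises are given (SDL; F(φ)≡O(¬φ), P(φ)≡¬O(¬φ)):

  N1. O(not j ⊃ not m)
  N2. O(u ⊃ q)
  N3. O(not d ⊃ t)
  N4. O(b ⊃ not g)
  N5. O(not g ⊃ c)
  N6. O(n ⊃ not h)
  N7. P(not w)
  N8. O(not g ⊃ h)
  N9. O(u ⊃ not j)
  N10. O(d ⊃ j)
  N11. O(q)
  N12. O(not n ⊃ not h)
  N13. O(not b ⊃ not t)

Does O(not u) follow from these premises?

Yes

By case analysis on not n: premise 12 gives O(not n ⊃ not h) and premise 6 gives O(n ⊃ not h), so O(not h) either way.
Premise 8 is O(not g ⊃ h); contrapositively O(not h ⊃ g). Since O(not h) holds, K gives O(g).
Premise 4, O(b ⊃ not g), contraposes to O(g ⊃ not b); with O(g) we get O(not b).
With premise 13, O(not b ⊃ not t), the K-axiom yields O(not t).
Premise 3, O(not d ⊃ t), contraposes to O(not t ⊃ d); with O(not t) we get O(d).
Applying K to premise 10 (O(d ⊃ j)) and O(d) yields O(j).
Premise 9, O(u ⊃ not j), contraposes to O(j ⊃ not u); with O(j) we get O(not u).
Premises 1, 2, 5, 7, 11 do not contribute to this derivation.
So O(not u) follows.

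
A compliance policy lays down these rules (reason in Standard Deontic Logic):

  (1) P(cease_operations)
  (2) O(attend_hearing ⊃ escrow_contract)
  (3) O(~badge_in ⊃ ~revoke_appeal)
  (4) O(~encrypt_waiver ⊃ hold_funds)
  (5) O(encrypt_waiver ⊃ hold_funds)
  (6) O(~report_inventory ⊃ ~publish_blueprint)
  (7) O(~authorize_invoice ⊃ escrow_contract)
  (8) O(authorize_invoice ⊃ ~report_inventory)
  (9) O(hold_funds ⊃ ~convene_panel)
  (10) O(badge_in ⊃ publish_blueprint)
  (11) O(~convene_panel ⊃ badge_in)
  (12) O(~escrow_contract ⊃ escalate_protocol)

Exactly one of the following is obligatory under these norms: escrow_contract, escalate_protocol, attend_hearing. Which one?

By case analysis on ~encrypt_waiver: premise 4 gives O(~encrypt_waiver ⊃ hold_funds) and premise 5 gives O(encrypt_waiver ⊃ hold_funds), so O(hold_funds) either way.
Applying K to premise 9 (O(hold_funds ⊃ ~convene_panel)) and O(hold_funds) yields O(~convene_panel).
With premise 11, O(~convene_panel ⊃ badge_in), the K-axiom yields O(badge_in).
Premise 10 is O(badge_in ⊃ publish_blueprint); since O(badge_in), deontic closure gives O(publish_blueprint).
The contrapositive of premise 6 (O(~report_inventory ⊃ ~publish_blueprint)) is O(publish_blueprint ⊃ report_inventory), and O(publish_blueprint) is already established, so O(report_inventory).
Premise 8 is O(authorize_invoice ⊃ ~report_inventory); contrapositively O(report_inventory ⊃ ~authorize_invoice). Since O(report_inventory) holds, K gives O(~authorize_invoice).
With premise 7, O(~authorize_invoice ⊃ escrow_contract), the K-axiom yields O(escrow_contract).
So O(escrow_contract) holds — escrow_contract is obligatory. None of the other listed options is made obligatory by any chain of premises.

escrow_contract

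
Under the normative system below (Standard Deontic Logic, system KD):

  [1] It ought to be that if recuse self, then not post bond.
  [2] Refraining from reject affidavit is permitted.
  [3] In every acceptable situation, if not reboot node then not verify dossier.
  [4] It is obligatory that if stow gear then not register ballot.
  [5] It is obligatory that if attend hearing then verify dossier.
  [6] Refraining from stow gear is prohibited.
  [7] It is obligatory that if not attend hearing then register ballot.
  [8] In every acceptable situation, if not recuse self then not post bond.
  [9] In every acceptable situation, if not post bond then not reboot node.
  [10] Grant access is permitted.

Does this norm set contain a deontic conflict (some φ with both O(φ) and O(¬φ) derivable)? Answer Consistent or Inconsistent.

Inconsistent

Premises 8 and 1 are O(¬recuse_self → ¬post_bond) and O(recuse_self → ¬post_bond); every ideal world satisfies ¬recuse_self or recuse_self, so in either case ¬post_bond holds — hence O(¬post_bond).
Applying K to premise 9 (O(¬post_bond → ¬reboot_node)) and O(¬post_bond) yields O(¬reboot_node).
Applying K to premise 3 (O(¬reboot_node → ¬verify_dossier)) and O(¬reboot_node) yields O(¬verify_dossier).
Premise 5, O(attend_hearing → verify_dossier), contraposes to O(¬verify_dossier → ¬attend_hearing); with O(¬verify_dossier) we get O(¬attend_hearing).
With premise 7, O(¬attend_hearing → register_ballot), the K-axiom yields O(register_ballot).
The contrapositive of premise 4 (O(stow_gear → ¬register_ballot)) is O(register_ballot → ¬stow_gear), and O(register_ballot) is already established, so O(¬stow_gear).
But premise 6, F(¬stow_gear), means O(stow_gear).
We now have both O(¬stow_gear) and O(stow_gear) — stow_gear is simultaneously obligatory and forbidden, violating the D-axiom.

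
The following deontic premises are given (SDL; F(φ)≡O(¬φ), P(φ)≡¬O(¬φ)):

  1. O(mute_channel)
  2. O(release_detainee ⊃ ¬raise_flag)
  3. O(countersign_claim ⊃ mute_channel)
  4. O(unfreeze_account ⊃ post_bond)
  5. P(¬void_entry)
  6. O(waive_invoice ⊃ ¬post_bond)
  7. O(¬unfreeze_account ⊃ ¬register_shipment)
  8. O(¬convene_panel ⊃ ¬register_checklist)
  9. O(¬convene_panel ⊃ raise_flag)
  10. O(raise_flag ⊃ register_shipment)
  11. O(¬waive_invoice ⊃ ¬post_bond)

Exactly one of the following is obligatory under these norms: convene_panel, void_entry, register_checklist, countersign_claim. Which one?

By case analysis on waive_invoice: premise 6 gives O(waive_invoice ⊃ ¬post_bond) and premise 11 gives O(¬waive_invoice ⊃ ¬post_bond), so O(¬post_bond) either way.
The contrapositive of premise 4 (O(unfreeze_account ⊃ post_bond)) is O(¬post_bond ⊃ ¬unfreeze_account), and O(¬post_bond) is already established, so O(¬unfreeze_account).
With premise 7, O(¬unfreeze_account ⊃ ¬register_shipment), the K-axiom yields O(¬register_shipment).
Premise 10, O(raise_flag ⊃ register_shipment), contraposes to O(¬register_shipment ⊃ ¬raise_flag); with O(¬register_shipment) we get O(¬raise_flag).
Premise 9 is O(¬convene_panel ⊃ raise_flag); contrapositively O(¬raise_flag ⊃ convene_panel). Since O(¬raise_flag) holds, K gives O(convene_panel).
So O(convene_panel) holds — convene_panel is obligatory. None of the other listed options is made obligatory by any chain of premises.

convene_panel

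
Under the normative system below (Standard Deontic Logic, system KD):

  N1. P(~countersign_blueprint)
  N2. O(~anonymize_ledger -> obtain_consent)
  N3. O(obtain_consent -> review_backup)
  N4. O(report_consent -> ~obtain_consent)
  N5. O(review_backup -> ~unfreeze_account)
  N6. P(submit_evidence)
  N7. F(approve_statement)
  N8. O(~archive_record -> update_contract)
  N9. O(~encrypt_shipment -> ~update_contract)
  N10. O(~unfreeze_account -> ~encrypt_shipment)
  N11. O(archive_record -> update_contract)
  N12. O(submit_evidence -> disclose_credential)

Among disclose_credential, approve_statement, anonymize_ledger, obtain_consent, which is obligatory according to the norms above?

Premises 8 and 11 are O(~archive_record -> update_contract) and O(archive_record -> update_contract); every ideal world satisfies ~archive_record or archive_record, so in either case update_contract holds — hence O(update_contract).
Premise 9 is O(~encrypt_shipment -> ~update_contract); contrapositively O(update_contract -> encrypt_shipment). Since O(update_contract) holds, K gives O(encrypt_shipment).
The contrapositive of premise 10 (O(~unfreeze_account -> ~encrypt_shipment)) is O(encrypt_shipment -> unfreeze_account), and O(encrypt_shipment) is already established, so O(unfreeze_account).
Premise 5, O(review_backup -> ~unfreeze_account), contraposes to O(unfreeze_account -> ~review_backup); with O(unfreeze_account) we get O(~review_backup).
Premise 3 is O(obtain_consent -> review_backup); contrapositively O(~review_backup -> ~obtain_consent). Since O(~review_backup) holds, K gives O(~obtain_consent).
Premise 2, O(~anonymize_ledger -> obtain_consent), contraposes to O(~obtain_consent -> anonymize_ledger); with O(~obtain_consent) we get O(anonymize_ledger).
So O(anonymize_ledger) holds — anonymize_ledger is obligatory. None of the other listed options is made obligatory by any chain of premises.

anonymize_ledger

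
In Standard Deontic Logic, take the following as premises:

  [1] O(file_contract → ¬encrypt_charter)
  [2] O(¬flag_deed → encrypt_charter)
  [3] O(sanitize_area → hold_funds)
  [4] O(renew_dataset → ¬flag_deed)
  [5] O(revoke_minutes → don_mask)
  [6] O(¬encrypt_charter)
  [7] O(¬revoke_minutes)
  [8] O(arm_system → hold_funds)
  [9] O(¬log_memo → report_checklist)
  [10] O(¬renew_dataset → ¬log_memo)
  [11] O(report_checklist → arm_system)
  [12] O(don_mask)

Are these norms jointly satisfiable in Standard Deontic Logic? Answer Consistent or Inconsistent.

Premise 5 is O(revoke_minutes → don_mask); even if O(don_mask) held, inferring O(revoke_minutes) would be affirming the consequent — invalid.
So O(revoke_minutes) is not derivable, and the apparent clash with O(¬revoke_minutes) does not arise.
A world satisfying every obligation exists (e.g. arm_system=true, don_mask=true, encrypt_charter=false, file_contract=false, flag_deed=true, hold_funds=true, log_memo=false, renew_dataset=false, report_checklist=true, revoke_minutes=false, sanitize_area=false); no atom is both obligatory and forbidden, so the set is consistent.

Consistent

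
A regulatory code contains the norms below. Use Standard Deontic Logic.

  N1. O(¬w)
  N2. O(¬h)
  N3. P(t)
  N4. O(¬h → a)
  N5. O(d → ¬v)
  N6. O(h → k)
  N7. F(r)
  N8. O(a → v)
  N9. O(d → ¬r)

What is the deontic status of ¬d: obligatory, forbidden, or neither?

Obligatory

From premise 2 we have O(¬h).
Applying K to premise 4 (O(¬h → a)) and O(¬h) yields O(a).
With premise 8, O(a → v), the K-axiom yields O(v).
Premise 5 is O(d → ¬v); contrapositively O(v → ¬d). Since O(v) holds, K gives O(¬d).
Premises 1, 3, 6, 7, 9 do not contribute to this derivation.
Hence ¬d is obligatory.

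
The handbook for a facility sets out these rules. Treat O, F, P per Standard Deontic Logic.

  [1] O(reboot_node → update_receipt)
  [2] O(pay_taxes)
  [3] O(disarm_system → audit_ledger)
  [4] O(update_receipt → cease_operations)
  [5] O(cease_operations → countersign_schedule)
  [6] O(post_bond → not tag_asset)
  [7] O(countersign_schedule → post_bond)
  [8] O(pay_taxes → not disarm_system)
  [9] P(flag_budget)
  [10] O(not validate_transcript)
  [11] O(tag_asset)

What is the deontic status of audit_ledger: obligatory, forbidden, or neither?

Neither

Premise 3 is O(disarm_system → audit_ledger), but O(disarm_system) is not derivable from the premises, so it does not yield O(audit_ledger).
No premise or chain of K-axiom applications forces O(audit_ledger), and none forces O(not audit_ledger). So audit_ledger is neither obligatory nor forbidden under these norms.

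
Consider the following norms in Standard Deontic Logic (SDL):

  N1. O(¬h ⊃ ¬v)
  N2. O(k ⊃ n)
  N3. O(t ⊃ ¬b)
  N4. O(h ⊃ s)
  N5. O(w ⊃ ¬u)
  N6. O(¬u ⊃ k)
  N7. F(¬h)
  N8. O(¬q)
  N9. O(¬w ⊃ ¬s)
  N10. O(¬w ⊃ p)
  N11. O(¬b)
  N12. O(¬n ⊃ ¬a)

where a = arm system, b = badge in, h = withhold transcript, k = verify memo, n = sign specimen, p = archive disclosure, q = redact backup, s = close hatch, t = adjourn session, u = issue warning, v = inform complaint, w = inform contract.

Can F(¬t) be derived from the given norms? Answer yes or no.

Premise 3 is O(t ⊃ ¬b); even if O(¬b) held, inferring O(t) would be affirming the consequent — invalid.
No other premise forces O(t). An ideal world satisfying every premise can still have ¬t true, so F(¬t) is not derivable.

No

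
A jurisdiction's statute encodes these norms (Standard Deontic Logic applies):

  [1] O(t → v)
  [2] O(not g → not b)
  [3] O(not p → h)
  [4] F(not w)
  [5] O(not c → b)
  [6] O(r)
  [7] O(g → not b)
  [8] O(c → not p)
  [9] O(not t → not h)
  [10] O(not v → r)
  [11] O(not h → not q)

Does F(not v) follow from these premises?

Yes

By case analysis on g: premise 7 gives O(g → not b) and premise 2 gives O(not g → not b), so O(not b) either way.
Premise 5, O(not c → b), contraposes to O(not b → c); with O(not b) we get O(c).
From O(c) and premise 8, O(c → not p), we obtain O(not p).
From O(not p) and premise 3, O(not p → h), we obtain O(h).
Premise 9, O(not t → not h), contraposes to O(h → t); with O(h) we get O(t).
Applying K to premise 1 (O(t → v)) and O(t) yields O(v).
Premises 4, 6, 10, 11 do not contribute to this derivation.
So O(v) holds, i.e. F(not v). The claim follows.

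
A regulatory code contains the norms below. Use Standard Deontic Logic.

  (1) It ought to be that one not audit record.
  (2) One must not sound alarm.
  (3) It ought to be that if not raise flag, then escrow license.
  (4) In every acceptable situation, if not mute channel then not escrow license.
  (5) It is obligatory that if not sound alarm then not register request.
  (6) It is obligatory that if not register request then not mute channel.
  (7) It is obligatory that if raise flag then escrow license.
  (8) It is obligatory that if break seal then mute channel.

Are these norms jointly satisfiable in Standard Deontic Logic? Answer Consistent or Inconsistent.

Inconsistent

By case analysis on raise_flag: premise 7 gives O(raise_flag → escrow_license) and premise 3 gives O(¬raise_flag → escrow_license), so O(escrow_license) either way.
The contrapositive of premise 4 (O(¬mute_channel → ¬escrow_license)) is O(escrow_license → mute_channel), and O(escrow_license) is already established, so O(mute_channel).
Premise 6 is O(¬register_request → ¬mute_channel); contrapositively O(mute_channel → register_request). Since O(mute_channel) holds, K gives O(register_request).
The contrapositive of premise 5 (O(¬sound_alarm → ¬register_request)) is O(register_request → sound_alarm), and O(register_request) is already established, so O(sound_alarm).
But premise 2, F(sound_alarm), means O(¬sound_alarm).
We now have both O(sound_alarm) and O(¬sound_alarm) — sound_alarm is simultaneously obligatory and forbidden, violating the D-axiom.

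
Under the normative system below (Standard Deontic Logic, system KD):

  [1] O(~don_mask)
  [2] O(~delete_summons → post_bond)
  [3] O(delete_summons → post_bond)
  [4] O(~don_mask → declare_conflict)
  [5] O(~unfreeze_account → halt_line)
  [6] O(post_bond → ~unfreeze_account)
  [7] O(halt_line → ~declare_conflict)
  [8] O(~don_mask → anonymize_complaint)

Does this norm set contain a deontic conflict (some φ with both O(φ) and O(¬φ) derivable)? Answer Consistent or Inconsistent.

Inconsistent

Premises 2 and 3 cover both cases: O(~delete_summons → post_bond) and O(delete_summons → post_bond). Since ~delete_summons ∨ delete_summons is a tautology, O(post_bond) follows.
Applying K to premise 6 (O(post_bond → ~unfreeze_account)) and O(post_bond) yields O(~unfreeze_account).
From O(~unfreeze_account) and premise 5, O(~unfreeze_account → halt_line), we obtain O(halt_line).
With premise 7, O(halt_line → ~declare_conflict), the K-axiom yields O(~declare_conflict).
The contrapositive of premise 4 (O(~don_mask → declare_conflict)) is O(~declare_conflict → don_mask), and O(~declare_conflict) is already established, so O(don_mask).
But premise 1 directly asserts O(~don_mask).
We now have both O(don_mask) and O(~don_mask) — don_mask is simultaneously obligatory and forbidden, violating the D-axiom.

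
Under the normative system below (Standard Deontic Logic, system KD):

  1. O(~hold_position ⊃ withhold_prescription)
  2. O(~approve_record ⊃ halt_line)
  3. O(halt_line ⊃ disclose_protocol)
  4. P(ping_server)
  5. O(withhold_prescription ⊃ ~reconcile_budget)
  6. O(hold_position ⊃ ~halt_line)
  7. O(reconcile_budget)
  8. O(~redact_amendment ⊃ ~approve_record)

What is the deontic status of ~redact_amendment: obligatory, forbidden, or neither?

Forbidden

Premise 7 gives O(reconcile_budget).
The contrapositive of premise 5 (O(withhold_prescription ⊃ ~reconcile_budget)) is O(reconcile_budget ⊃ ~withhold_prescription), and O(reconcile_budget) is already established, so O(~withhold_prescription).
Premise 1, O(~hold_position ⊃ withhold_prescription), contraposes to O(~withhold_prescription ⊃ hold_position); with O(~withhold_prescription) we get O(hold_position).
Applying K to premise 6 (O(hold_position ⊃ ~halt_line)) and O(hold_position) yields O(~halt_line).
The contrapositive of premise 2 (O(~approve_record ⊃ halt_line)) is O(~halt_line ⊃ approve_record), and O(~halt_line) is already established, so O(approve_record).
Premise 8, O(~redact_amendment ⊃ ~approve_record), contraposes to O(approve_record ⊃ redact_amendment); with O(approve_record) we get O(redact_amendment).
Premises 3, 4 do not contribute to this derivation.
Thus O(redact_amendment), which is F(~redact_amendment): ~redact_amendment is forbidden.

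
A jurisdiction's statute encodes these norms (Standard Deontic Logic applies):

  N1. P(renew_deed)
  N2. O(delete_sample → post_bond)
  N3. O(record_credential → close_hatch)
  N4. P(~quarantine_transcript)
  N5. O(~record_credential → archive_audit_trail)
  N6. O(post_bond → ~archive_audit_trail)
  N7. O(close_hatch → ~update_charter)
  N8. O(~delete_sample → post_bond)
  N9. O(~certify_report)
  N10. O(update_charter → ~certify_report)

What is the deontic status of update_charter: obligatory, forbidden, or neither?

Premises 2 and 8 are O(delete_sample → post_bond) and O(~delete_sample → post_bond); every ideal world satisfies delete_sample or ~delete_sample, so in either case post_bond holds — hence O(post_bond).
From O(post_bond) and premise 6, O(post_bond → ~archive_audit_trail), we obtain O(~archive_audit_trail).
Premise 5, O(~record_credential → archive_audit_trail), contraposes to O(~archive_audit_trail → record_credential); with O(~archive_audit_trail) we get O(record_credential).
Premise 3 is O(record_credential → close_hatch); since O(record_credential), deontic closure gives O(close_hatch).
With premise 7, O(close_hatch → ~update_charter), the K-axiom yields O(~update_charter).
Premises 1, 4, 9, 10 do not contribute to this derivation.
Thus O(~update_charter), which is F(update_charter): update_charter is forbidden.

Forbidden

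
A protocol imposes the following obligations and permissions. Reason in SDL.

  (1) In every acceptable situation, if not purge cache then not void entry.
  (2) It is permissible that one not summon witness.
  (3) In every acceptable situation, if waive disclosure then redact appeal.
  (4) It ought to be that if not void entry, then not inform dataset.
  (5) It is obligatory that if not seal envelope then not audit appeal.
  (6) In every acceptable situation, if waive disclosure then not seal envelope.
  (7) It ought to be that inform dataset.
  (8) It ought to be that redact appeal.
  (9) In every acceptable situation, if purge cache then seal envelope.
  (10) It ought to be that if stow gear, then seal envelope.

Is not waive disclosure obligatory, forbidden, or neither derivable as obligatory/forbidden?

Premise 7 states O(inform_dataset) outright.
Premise 4 is O(¬void_entry → ¬inform_dataset); contrapositively O(inform_dataset → void_entry). Since O(inform_dataset) holds, K gives O(void_entry).
Premise 1 is O(¬purge_cache → ¬void_entry); contrapositively O(void_entry → purge_cache). Since O(void_entry) holds, K gives O(purge_cache).
Applying K to premise 9 (O(purge_cache → seal_envelope)) and O(purge_cache) yields O(seal_envelope).
Premise 6 is O(waive_disclosure → ¬seal_envelope); contrapositively O(seal_envelope → ¬waive_disclosure). Since O(seal_envelope) holds, K gives O(¬waive_disclosure).
Premises 2, 3, 5, 8, 10 do not contribute to this derivation.
Hence ¬waive_disclosure is obligatory.

Obligatory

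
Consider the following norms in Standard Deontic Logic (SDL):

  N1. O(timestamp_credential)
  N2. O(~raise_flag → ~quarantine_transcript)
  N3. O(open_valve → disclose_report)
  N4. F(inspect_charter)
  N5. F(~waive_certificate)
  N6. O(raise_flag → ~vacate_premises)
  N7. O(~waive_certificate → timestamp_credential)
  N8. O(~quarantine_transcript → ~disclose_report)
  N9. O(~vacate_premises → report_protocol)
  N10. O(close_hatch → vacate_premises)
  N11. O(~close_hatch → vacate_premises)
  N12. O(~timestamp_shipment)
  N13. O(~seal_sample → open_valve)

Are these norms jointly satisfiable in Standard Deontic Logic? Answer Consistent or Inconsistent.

Consistent

Premise 7 is O(~waive_certificate → timestamp_credential); even if O(timestamp_credential) held, inferring O(~waive_certificate) would be affirming the consequent — invalid.
So O(~waive_certificate) is not derivable, and the apparent clash with O(waive_certificate) does not arise.
A world satisfying every obligation exists (e.g. close_hatch=false, disclose_report=false, inspect_charter=false, open_valve=false, quarantine_transcript=false, raise_flag=false, report_protocol=false, seal_sample=true, timestamp_credential=true, timestamp_shipment=false, vacate_premises=true, waive_certificate=true); no atom is both obligatory and forbidden, so the set is consistent.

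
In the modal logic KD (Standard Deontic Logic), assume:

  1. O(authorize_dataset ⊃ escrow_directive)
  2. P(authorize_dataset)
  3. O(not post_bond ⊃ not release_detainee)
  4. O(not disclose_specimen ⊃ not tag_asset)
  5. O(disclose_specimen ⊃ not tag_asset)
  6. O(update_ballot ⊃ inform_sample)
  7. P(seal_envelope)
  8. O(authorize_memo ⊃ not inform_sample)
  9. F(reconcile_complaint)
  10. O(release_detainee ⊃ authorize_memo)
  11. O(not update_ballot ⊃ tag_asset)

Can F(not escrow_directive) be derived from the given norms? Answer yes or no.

No

Premise 1 is O(authorize_dataset ⊃ escrow_directive), but O(authorize_dataset) is not derivable from the premises (the permission P(authorize_dataset) asserts only not O(not authorize_dataset), not O(authorize_dataset)), so it does not yield O(escrow_directive).
No other premise forces O(escrow_directive). An ideal world satisfying every premise can still have not escrow_directive true, so F(not escrow_directive) is not derivable.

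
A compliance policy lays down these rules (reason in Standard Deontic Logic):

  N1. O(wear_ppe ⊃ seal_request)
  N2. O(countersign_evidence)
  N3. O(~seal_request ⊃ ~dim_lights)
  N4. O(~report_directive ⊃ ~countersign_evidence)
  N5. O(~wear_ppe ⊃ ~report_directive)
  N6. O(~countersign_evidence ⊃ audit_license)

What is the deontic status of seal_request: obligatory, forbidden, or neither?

Obligatory

Premise 2 gives O(countersign_evidence).
The contrapositive of premise 4 (O(~report_directive ⊃ ~countersign_evidence)) is O(countersign_evidence ⊃ report_directive), and O(countersign_evidence) is already established, so O(report_directive).
Premise 5, O(~wear_ppe ⊃ ~report_directive), contraposes to O(report_directive ⊃ wear_ppe); with O(report_directive) we get O(wear_ppe).
From O(wear_ppe) and premise 1, O(wear_ppe ⊃ seal_request), we obtain O(seal_request).
Premises 3, 6 do not contribute to this derivation.
Hence seal_request is obligatory.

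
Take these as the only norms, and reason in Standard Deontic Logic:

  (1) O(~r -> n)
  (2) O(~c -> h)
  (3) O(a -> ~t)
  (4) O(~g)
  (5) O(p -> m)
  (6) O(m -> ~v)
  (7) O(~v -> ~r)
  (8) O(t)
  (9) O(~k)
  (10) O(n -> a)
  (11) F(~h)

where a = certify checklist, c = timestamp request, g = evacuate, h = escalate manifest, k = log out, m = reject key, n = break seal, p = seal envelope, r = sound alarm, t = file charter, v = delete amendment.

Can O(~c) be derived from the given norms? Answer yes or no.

Premise 2 is O(~c -> h); even if O(h) held, inferring O(~c) would be affirming the consequent — invalid.
No other premise forces O(~c). An ideal world satisfying every premise can still have ~c false, so O(~c) is not derivable.

No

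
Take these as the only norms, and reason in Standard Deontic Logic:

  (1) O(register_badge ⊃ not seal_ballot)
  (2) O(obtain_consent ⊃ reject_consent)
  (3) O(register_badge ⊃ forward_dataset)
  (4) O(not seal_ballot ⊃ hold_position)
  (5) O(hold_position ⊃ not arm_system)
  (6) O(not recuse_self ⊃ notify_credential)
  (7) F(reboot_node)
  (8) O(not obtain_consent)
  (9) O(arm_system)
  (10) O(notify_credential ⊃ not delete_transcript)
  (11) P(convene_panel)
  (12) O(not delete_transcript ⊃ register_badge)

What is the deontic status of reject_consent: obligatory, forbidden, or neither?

Premise 2 is O(obtain_consent ⊃ reject_consent), but O(obtain_consent) is not derivable from the premises, so it does not yield O(reject_consent).
No premise or chain of K-axiom applications forces O(reject_consent), and none forces O(not reject_consent). So reject_consent is neither obligatory nor forbidden under these norms.

Neither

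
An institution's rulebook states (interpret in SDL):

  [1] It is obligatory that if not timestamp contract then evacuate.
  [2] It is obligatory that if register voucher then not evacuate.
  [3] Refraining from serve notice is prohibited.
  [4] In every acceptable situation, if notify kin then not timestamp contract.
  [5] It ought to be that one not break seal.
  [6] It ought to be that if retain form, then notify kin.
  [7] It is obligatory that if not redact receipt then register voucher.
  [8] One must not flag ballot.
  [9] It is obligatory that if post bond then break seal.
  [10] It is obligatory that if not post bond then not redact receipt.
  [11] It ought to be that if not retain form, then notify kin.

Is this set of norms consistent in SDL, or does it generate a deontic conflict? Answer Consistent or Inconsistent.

Premises 6 and 11 cover both cases: O(retain_form → notify_kin) and O(¬retain_form → notify_kin). Since retain_form ∨ ¬retain_form is a tautology, O(notify_kin) follows.
With premise 4, O(notify_kin → ¬timestamp_contract), the K-axiom yields O(¬timestamp_contract).
Premise 1 is O(¬timestamp_contract → evacuate); since O(¬timestamp_contract), deontic closure gives O(evacuate).
The contrapositive of premise 2 (O(register_voucher → ¬evacuate)) is O(evacuate → ¬register_voucher), and O(evacuate) is already established, so O(¬register_voucher).
Premise 7, O(¬redact_receipt → register_voucher), contraposes to O(¬register_voucher → redact_receipt); with O(¬register_voucher) we get O(redact_receipt).
Premise 10 is O(¬post_bond → ¬redact_receipt); contrapositively O(redact_receipt → post_bond). Since O(redact_receipt) holds, K gives O(post_bond).
With premise 9, O(post_bond → break_seal), the K-axiom yields O(break_seal).
Yet premise 5 states O(¬break_seal).
We now have both O(break_seal) and O(¬break_seal) — break_seal is simultaneously obligatory and forbidden, violating the D-axiom.

Inconsistent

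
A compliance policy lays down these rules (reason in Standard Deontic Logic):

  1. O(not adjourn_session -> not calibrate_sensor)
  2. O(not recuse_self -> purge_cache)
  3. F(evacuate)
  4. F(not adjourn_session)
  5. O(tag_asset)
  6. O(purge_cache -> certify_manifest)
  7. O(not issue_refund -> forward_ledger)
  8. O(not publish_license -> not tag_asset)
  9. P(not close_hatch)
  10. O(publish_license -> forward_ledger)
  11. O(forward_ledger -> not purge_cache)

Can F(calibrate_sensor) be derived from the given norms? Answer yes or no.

Premise 1 is O(not adjourn_session -> not calibrate_sensor), but O(not adjourn_session) is not derivable from the premises, so it does not yield O(not calibrate_sensor).
No other premise forces O(not calibrate_sensor). An ideal world satisfying every premise can still have calibrate_sensor true, so F(calibrate_sensor) is not derivable.

No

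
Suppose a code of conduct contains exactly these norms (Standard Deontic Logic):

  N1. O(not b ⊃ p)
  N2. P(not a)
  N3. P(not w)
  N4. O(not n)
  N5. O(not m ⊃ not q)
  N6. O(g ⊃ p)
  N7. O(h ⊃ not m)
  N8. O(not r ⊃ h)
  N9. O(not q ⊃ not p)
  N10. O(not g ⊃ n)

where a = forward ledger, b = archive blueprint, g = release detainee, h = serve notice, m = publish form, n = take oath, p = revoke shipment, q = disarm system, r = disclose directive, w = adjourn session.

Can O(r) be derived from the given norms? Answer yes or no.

Yes

Premise 4 gives O(not n).
Premise 10, O(not g ⊃ n), contraposes to O(not n ⊃ g); with O(not n) we get O(g).
Premise 6 is O(g ⊃ p); since O(g), deontic closure gives O(p).
The contrapositive of premise 9 (O(not q ⊃ not p)) is O(p ⊃ q), and O(p) is already established, so O(q).
Premise 5 is O(not m ⊃ not q); contrapositively O(q ⊃ m). Since O(q) holds, K gives O(m).
Premise 7 is O(h ⊃ not m); contrapositively O(m ⊃ not h). Since O(m) holds, K gives O(not h).
Premise 8, O(not r ⊃ h), contraposes to O(not h ⊃ r); with O(not h) we get O(r).
Premises 1, 2, 3 do not contribute to this derivation.
So O(r) follows.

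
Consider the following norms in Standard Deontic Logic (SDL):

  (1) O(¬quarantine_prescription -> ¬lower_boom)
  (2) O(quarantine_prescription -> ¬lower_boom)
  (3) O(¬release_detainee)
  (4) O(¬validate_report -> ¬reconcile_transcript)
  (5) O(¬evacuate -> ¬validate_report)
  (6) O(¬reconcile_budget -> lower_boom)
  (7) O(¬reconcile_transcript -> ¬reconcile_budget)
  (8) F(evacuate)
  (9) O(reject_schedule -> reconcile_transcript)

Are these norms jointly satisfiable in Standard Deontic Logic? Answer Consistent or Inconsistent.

Inconsistent

Premises 2 and 1 are O(quarantine_prescription -> ¬lower_boom) and O(¬quarantine_prescription -> ¬lower_boom); every ideal world satisfies quarantine_prescription or ¬quarantine_prescription, so in either case ¬lower_boom holds — hence O(¬lower_boom).
Premise 6, O(¬reconcile_budget -> lower_boom), contraposes to O(¬lower_boom -> reconcile_budget); with O(¬lower_boom) we get O(reconcile_budget).
Premise 7, O(¬reconcile_transcript -> ¬reconcile_budget), contraposes to O(reconcile_budget -> reconcile_transcript); with O(reconcile_budget) we get O(reconcile_transcript).
The contrapositive of premise 4 (O(¬validate_report -> ¬reconcile_transcript)) is O(reconcile_transcript -> validate_report), and O(reconcile_transcript) is already established, so O(validate_report).
The contrapositive of premise 5 (O(¬evacuate -> ¬validate_report)) is O(validate_report -> evacuate), and O(validate_report) is already established, so O(evacuate).
But premise 8, F(evacuate), means O(¬evacuate).
We now have both O(evacuate) and O(¬evacuate) — evacuate is simultaneously obligatory and forbidden, violating the D-axiom.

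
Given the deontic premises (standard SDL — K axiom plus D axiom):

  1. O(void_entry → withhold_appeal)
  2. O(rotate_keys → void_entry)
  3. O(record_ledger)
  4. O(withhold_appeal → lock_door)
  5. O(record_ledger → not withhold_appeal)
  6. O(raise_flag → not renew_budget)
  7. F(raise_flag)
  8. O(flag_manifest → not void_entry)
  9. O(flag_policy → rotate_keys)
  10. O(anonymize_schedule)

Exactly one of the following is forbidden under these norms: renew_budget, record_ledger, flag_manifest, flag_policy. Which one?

From premise 3 we have O(record_ledger).
From O(record_ledger) and premise 5, O(record_ledger → not withhold_appeal), we obtain O(not withhold_appeal).
The contrapositive of premise 1 (O(void_entry → withhold_appeal)) is O(not withhold_appeal → not void_entry), and O(not withhold_appeal) is already established, so O(not void_entry).
Premise 2, O(rotate_keys → void_entry), contraposes to O(not void_entry → not rotate_keys); with O(not void_entry) we get O(not rotate_keys).
Premise 9 is O(flag_policy → rotate_keys); contrapositively O(not rotate_keys → not flag_policy). Since O(not rotate_keys) holds, K gives O(not flag_policy).
So O(not flag_policy) holds, i.e. flag_policy is forbidden. None of the other listed options is forbidden under the premises.

flag_policy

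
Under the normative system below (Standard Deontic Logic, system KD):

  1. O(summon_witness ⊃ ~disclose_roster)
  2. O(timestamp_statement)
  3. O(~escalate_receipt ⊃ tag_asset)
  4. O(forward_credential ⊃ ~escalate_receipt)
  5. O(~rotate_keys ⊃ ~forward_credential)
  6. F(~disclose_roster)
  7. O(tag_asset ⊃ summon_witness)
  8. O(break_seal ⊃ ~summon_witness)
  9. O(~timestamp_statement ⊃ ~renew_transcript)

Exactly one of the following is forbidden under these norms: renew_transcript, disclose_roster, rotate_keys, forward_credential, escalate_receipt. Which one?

F(~disclose_roster) at premise 6 means O(disclose_roster).
The contrapositive of premise 1 (O(summon_witness ⊃ ~disclose_roster)) is O(disclose_roster ⊃ ~summon_witness), and O(disclose_roster) is already established, so O(~summon_witness).
The contrapositive of premise 7 (O(tag_asset ⊃ summon_witness)) is O(~summon_witness ⊃ ~tag_asset), and O(~summon_witness) is already established, so O(~tag_asset).
Premise 3, O(~escalate_receipt ⊃ tag_asset), contraposes to O(~tag_asset ⊃ escalate_receipt); with O(~tag_asset) we get O(escalate_receipt).
Premise 4 is O(forward_credential ⊃ ~escalate_receipt); contrapositively O(escalate_receipt ⊃ ~forward_credential). Since O(escalate_receipt) holds, K gives O(~forward_credential).
So O(~forward_credential) holds, i.e. forward_credential is forbidden. None of the other listed options is forbidden under the premises.

forward_credential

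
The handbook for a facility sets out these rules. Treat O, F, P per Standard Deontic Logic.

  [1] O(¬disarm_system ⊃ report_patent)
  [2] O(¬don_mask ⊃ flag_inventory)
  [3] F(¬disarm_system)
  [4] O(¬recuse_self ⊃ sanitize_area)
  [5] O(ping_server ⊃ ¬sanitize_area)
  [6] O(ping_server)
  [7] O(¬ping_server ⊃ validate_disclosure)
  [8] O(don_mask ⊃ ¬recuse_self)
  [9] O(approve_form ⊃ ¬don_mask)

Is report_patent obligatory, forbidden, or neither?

Neither

Premise 1 is O(¬disarm_system ⊃ report_patent), but O(¬disarm_system) is not derivable from the premises, so it does not yield O(report_patent).
No premise or chain of K-axiom applications forces O(report_patent), and none forces O(¬report_patent). So report_patent is neither obligatory nor forbidden under these norms.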